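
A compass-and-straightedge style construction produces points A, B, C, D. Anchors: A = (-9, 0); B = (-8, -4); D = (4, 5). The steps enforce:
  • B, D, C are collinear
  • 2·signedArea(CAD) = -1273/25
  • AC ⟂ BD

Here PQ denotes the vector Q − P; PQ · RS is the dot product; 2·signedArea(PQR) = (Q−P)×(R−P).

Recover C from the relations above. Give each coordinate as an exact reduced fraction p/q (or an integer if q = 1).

C = (-168/25, -76/25)

1. C_x = -168/25  [B, D, C are collinear ∩ AC ⟂ BD]
2. C_y = -76/25  [B, D, C are collinear ∩ AC ⟂ BD]
   → C = (-168/25, -76/25)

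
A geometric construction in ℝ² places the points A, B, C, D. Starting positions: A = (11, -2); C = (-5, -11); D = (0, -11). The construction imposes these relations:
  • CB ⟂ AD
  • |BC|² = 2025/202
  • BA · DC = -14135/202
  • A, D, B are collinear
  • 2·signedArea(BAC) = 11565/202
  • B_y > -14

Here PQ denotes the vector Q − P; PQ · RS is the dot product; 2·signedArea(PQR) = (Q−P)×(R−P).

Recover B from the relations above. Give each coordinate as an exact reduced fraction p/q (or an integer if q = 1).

1. B_x = -605/202  [A, D, B are collinear ∩ CB ⟂ AD]
2. B_y = -2717/202  [A, D, B are collinear ∩ CB ⟂ AD]
   → B = (-605/202, -2717/202)

B = (-605/202, -2717/202)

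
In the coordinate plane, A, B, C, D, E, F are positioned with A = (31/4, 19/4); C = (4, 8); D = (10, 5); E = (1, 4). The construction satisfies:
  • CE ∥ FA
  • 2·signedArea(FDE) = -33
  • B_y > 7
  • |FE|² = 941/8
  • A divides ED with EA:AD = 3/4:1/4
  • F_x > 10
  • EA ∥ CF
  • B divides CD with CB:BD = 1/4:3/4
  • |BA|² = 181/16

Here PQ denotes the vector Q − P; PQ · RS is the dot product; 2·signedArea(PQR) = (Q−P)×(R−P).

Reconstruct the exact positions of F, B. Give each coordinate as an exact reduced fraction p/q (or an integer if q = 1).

B = (11/2, 29/4)
F = (43/4, 35/4)

1. F_x = 43/4  [CE ∥ FA ∩ EA ∥ CF]
2. F_y = 35/4  [CE ∥ FA ∩ EA ∥ CF]
   → F = (43/4, 35/4)
3. B_x = 11/2  [B divides CD with CB:BD = 1/4:3/4]
4. B_y = 29/4  [B divides CD with CB:BD = 1/4:3/4]
   → B = (11/2, 29/4)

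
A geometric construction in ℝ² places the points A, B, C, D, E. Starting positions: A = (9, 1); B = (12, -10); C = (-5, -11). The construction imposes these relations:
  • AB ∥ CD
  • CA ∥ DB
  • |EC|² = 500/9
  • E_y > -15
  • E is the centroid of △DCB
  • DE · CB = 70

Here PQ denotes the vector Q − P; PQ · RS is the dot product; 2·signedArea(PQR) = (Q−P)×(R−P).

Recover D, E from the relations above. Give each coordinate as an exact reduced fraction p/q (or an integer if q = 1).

D = (-2, -22)
E = (5/3, -43/3)

1. D_x = -2  [CA ∥ DB ∩ AB ∥ CD]
2. D_y = -22  [CA ∥ DB ∩ AB ∥ CD]
   → D = (-2, -22)
3. E_x = 5/3  [E is the centroid of △DCB]
4. E_y = -43/3  [E is the centroid of △DCB]
   → E = (5/3, -43/3)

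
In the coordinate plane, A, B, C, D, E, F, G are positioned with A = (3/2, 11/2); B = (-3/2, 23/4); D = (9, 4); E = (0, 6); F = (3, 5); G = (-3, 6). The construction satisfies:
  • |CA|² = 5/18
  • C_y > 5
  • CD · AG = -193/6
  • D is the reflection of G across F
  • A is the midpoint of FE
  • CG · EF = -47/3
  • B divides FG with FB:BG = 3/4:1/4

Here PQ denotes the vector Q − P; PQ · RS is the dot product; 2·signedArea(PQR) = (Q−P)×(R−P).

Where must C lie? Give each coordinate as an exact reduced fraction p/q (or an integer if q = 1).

1. C_x = 2  [CD · AG = -193/6 ∩ CG · EF = -47/3]
2. C_y = 16/3  [CD · AG = -193/6 ∩ CG · EF = -47/3]
   → C = (2, 16/3)

C = (2, 16/3)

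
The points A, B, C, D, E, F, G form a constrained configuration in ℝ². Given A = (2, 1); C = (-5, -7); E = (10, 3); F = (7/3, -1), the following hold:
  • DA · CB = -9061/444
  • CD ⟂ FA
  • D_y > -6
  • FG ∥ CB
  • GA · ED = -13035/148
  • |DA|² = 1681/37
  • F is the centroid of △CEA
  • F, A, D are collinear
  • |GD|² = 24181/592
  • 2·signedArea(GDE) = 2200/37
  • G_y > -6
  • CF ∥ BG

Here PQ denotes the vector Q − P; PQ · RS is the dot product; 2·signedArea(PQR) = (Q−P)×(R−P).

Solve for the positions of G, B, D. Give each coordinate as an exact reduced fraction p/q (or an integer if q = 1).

1. D_x = 115/37  [F, A, D are collinear ∩ CD ⟂ FA]
2. D_y = -209/37  [F, A, D are collinear ∩ CD ⟂ FA]
   → D = (115/37, -209/37)
3. G_x = -13/4  [2·signedArea(GDE) = 2200/37 ∩ GA · ED = -13035/148]
4. G_y = -5  [2·signedArea(GDE) = 2200/37 ∩ GA · ED = -13035/148]
   → G = (-13/4, -5)
5. B_x = -127/12  [CF ∥ BG ∩ FG ∥ CB]
6. B_y = -11  [CF ∥ BG ∩ FG ∥ CB]
   → B = (-127/12, -11)

B = (-127/12, -11)
D = (115/37, -209/37)
G = (-13/4, -5)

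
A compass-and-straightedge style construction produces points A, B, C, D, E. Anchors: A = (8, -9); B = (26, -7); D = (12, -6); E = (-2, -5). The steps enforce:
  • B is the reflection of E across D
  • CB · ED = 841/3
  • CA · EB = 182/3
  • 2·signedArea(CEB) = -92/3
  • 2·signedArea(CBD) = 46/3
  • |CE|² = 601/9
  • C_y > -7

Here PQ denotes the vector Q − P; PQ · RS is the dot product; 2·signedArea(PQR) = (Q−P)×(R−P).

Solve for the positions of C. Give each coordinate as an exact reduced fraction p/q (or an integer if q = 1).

C = (6, -20/3)

1. C_x = 6  [2·signedArea(CBD) = 46/3 ∩ CB · ED = 841/3]
2. C_y = -20/3  [2·signedArea(CBD) = 46/3 ∩ CB · ED = 841/3]
   → C = (6, -20/3)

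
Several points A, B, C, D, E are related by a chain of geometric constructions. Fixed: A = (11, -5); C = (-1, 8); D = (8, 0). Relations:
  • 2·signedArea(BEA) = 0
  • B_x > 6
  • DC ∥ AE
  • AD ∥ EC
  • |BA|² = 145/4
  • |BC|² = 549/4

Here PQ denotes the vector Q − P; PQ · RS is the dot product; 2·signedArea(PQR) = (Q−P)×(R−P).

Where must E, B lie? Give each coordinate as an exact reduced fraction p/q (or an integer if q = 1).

1. E_x = 2  [AD ∥ EC ∩ DC ∥ AE]
2. E_y = 3  [AD ∥ EC ∩ DC ∥ AE]
   → E = (2, 3)
3. B_x = 13/2  [line 8·x + 9·y + -43 = 0 ∩ |BC|² = 549/4]
4. B_y = -1  [line 8·x + 9·y + -43 = 0 ∩ |BC|² = 549/4]
   → B = (13/2, -1)

B = (13/2, -1)
E = (2, 3)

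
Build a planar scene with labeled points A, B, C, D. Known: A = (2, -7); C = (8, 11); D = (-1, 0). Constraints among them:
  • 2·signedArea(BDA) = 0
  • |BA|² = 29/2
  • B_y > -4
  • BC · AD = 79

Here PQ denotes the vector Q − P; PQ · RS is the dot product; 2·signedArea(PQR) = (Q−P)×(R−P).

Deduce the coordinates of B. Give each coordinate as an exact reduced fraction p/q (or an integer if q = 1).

1. B_x = 1/2  [2·signedArea(BDA) = 0 ∩ BC · AD = 79]
2. B_y = -7/2  [2·signedArea(BDA) = 0 ∩ BC · AD = 79]
   → B = (1/2, -7/2)

B = (1/2, -7/2)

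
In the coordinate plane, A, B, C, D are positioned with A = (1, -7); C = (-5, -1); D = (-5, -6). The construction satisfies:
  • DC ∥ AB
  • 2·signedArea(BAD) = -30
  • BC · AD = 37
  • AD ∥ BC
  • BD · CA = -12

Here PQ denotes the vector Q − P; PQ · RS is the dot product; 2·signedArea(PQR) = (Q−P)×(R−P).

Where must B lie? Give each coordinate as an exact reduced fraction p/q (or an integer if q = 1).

1. B_x = 1  [AD ∥ BC ∩ DC ∥ AB]
2. B_y = -2  [AD ∥ BC ∩ DC ∥ AB]
   → B = (1, -2)

B = (1, -2)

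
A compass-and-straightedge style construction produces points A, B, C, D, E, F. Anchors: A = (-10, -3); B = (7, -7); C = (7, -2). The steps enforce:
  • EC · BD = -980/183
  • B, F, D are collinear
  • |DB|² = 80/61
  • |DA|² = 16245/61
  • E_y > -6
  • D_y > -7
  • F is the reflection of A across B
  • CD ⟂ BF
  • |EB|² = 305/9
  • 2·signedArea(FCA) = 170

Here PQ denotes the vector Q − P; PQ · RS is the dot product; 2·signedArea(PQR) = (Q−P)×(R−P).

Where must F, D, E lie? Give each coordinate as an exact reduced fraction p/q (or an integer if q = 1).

D = (359/61, -411/61)
E = (4/3, -17/3)
F = (24, -11)

1. F_x = 24  [F is the reflection of A across B]
2. F_y = -11  [F is the reflection of A across B]
   → F = (24, -11)
3. D_x = 359/61  [B, F, D are collinear ∩ CD ⟂ BF]
4. D_y = -411/61  [B, F, D are collinear ∩ CD ⟂ BF]
   → D = (359/61, -411/61)
5. E_x = 4/3  [line 68/61·x + -16/61·y + -544/183 = 0 ∩ |EB|² = 305/9]
6. E_y = -17/3  [line 68/61·x + -16/61·y + -544/183 = 0 ∩ |EB|² = 305/9]
   → E = (4/3, -17/3)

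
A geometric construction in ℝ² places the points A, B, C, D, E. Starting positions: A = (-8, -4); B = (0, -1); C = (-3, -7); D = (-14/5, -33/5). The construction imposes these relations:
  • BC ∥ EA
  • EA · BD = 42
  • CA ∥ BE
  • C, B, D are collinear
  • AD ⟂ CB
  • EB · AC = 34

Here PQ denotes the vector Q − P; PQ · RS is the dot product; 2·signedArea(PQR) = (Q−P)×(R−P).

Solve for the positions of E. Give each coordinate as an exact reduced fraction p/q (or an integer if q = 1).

1. E_x = -5  [BC ∥ EA ∩ CA ∥ BE]
2. E_y = 2  [BC ∥ EA ∩ CA ∥ BE]
   → E = (-5, 2)

E = (-5, 2)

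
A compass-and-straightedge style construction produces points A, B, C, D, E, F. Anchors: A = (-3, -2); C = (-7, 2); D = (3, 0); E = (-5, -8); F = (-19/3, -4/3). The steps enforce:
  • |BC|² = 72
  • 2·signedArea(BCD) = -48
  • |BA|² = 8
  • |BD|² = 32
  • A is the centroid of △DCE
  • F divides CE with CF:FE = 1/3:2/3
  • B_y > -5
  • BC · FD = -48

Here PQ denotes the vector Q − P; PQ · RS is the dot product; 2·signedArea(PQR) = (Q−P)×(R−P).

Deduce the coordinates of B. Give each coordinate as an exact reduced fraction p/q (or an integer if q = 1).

B = (-1, -4)

1. B_x = -1  [2·signedArea(BCD) = -48 ∩ BC · FD = -48]
2. B_y = -4  [2·signedArea(BCD) = -48 ∩ BC · FD = -48]
   → B = (-1, -4)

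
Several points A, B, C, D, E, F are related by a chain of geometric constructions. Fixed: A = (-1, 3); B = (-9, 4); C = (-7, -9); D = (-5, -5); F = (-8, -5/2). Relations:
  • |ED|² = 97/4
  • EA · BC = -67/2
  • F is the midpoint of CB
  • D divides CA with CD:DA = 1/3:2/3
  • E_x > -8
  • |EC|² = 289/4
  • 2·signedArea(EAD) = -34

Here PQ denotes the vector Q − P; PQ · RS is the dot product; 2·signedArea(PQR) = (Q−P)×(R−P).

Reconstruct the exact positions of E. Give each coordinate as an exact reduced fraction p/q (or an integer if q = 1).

1. E_x = -7  [2·signedArea(EAD) = -34 ∩ EA · BC = -67/2]
2. E_y = -1/2  [2·signedArea(EAD) = -34 ∩ EA · BC = -67/2]
   → E = (-7, -1/2)

E = (-7, -1/2)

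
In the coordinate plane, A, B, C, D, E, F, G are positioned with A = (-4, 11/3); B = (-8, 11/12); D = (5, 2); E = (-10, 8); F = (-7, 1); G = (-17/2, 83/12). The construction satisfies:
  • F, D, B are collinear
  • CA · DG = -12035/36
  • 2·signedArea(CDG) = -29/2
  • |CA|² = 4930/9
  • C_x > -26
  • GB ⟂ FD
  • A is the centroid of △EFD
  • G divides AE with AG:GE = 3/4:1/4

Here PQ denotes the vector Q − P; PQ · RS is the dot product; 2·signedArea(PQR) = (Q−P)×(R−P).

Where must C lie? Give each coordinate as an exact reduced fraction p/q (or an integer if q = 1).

C = (-25, 14)

1. C_x = -25  [2·signedArea(CDG) = -29/2 ∩ CA · DG = -12035/36]
2. C_y = 14  [2·signedArea(CDG) = -29/2 ∩ CA · DG = -12035/36]
   → C = (-25, 14)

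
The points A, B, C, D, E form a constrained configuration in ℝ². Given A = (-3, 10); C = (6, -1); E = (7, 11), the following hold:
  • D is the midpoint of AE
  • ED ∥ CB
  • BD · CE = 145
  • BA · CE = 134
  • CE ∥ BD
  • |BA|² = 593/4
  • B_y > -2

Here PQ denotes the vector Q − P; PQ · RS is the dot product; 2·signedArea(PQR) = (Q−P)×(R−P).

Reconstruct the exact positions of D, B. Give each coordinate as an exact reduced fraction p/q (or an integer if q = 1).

B = (1, -3/2)
D = (2, 21/2)

1. D_x = 2  [D is the midpoint of AE]
2. D_y = 21/2  [D is the midpoint of AE]
   → D = (2, 21/2)
3. B_x = 1  [CE ∥ BD ∩ ED ∥ CB]
4. B_y = -3/2  [CE ∥ BD ∩ ED ∥ CB]
   → B = (1, -3/2)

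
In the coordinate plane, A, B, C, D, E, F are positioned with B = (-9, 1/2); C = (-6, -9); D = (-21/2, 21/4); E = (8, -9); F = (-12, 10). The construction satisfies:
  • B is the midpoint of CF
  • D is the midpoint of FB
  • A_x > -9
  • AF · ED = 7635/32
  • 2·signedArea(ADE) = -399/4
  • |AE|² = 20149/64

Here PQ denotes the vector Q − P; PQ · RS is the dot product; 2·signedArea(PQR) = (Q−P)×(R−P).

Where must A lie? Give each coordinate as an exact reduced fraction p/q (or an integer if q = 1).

A = (-33/4, -15/8)

1. A_x = -33/4  [AF · ED = 7635/32 ∩ 2·signedArea(ADE) = -399/4]
2. A_y = -15/8  [AF · ED = 7635/32 ∩ 2·signedArea(ADE) = -399/4]
   → A = (-33/4, -15/8)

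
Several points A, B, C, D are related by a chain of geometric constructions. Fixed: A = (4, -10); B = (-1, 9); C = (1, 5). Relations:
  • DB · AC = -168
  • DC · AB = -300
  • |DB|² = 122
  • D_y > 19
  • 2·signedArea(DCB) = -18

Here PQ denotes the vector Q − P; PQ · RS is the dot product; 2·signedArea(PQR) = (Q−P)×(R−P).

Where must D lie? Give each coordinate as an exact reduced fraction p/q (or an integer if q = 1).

1. D_x = -2  [2·signedArea(DCB) = -18 ∩ DB · AC = -168]
2. D_y = 20  [2·signedArea(DCB) = -18 ∩ DB · AC = -168]
   → D = (-2, 20)

D = (-2, 20)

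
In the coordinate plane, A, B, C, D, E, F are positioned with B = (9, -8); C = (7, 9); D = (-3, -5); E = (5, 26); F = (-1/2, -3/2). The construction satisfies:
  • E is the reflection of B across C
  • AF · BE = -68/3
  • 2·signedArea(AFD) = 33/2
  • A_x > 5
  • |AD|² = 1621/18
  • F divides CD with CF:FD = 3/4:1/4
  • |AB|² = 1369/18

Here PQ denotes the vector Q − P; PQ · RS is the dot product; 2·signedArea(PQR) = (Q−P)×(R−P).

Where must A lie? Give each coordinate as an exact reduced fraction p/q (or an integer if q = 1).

1. A_x = 31/6  [2·signedArea(AFD) = 33/2 ∩ AF · BE = -68/3]
2. A_y = -1/6  [2·signedArea(AFD) = 33/2 ∩ AF · BE = -68/3]
   → A = (31/6, -1/6)

A = (31/6, -1/6)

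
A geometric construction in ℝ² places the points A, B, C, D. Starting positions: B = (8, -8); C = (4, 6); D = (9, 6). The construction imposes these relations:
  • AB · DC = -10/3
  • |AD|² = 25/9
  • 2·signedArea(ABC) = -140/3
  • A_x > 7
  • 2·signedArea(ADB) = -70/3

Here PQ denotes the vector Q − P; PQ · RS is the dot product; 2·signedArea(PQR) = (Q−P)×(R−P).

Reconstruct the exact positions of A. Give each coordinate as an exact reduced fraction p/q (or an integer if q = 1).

1. A_x = 22/3  [2·signedArea(ADB) = -70/3 ∩ AB · DC = -10/3]
2. A_y = 6  [2·signedArea(ADB) = -70/3 ∩ AB · DC = -10/3]
   → A = (22/3, 6)

A = (22/3, 6)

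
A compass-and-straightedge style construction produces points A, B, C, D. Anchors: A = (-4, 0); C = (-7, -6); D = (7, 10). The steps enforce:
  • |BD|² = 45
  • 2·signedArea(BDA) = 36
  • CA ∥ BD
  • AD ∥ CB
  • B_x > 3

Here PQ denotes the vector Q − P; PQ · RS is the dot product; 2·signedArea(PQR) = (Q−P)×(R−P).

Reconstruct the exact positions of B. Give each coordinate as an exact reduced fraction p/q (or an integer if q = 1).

1. B_x = 4  [CA ∥ BD ∩ AD ∥ CB]
2. B_y = 4  [CA ∥ BD ∩ AD ∥ CB]
   → B = (4, 4)

B = (4, 4)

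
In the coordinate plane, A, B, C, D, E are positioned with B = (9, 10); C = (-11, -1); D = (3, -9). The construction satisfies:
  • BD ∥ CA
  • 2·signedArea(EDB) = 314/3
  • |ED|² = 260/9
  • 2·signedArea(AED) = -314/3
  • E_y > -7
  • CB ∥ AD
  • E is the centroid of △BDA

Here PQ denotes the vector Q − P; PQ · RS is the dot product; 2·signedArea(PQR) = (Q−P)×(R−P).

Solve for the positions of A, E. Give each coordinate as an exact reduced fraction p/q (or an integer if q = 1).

1. A_x = -17  [CB ∥ AD ∩ BD ∥ CA]
2. A_y = -20  [CB ∥ AD ∩ BD ∥ CA]
   → A = (-17, -20)
3. E_x = -5/3  [E is the centroid of △BDA]
4. E_y = -19/3  [E is the centroid of △BDA]
   → E = (-5/3, -19/3)

A = (-17, -20)
E = (-5/3, -19/3)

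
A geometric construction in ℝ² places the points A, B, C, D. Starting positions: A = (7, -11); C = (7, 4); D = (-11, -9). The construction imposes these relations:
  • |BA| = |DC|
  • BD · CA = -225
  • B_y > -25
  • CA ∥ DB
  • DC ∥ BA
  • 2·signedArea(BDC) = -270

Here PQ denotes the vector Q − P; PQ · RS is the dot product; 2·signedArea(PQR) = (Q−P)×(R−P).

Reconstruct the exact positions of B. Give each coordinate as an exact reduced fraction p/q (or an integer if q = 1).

1. B_x = -11  [DC ∥ BA ∩ CA ∥ DB]
2. B_y = -24  [DC ∥ BA ∩ CA ∥ DB]
   → B = (-11, -24)

B = (-11, -24)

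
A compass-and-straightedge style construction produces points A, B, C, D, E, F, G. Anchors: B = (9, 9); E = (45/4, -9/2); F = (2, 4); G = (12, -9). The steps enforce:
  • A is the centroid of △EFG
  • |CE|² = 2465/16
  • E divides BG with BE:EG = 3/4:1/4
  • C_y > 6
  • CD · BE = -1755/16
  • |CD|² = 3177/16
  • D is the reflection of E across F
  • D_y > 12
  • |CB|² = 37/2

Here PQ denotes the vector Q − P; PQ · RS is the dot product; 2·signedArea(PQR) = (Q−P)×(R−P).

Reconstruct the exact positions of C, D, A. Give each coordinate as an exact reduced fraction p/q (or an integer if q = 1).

1. D_x = -29/4  [D is the reflection of E across F]
2. D_y = 25/2  [D is the reflection of E across F]
   → D = (-29/4, 25/2)
3. A_x = 101/12  [A is the centroid of △EFG]
4. A_y = -19/6  [A is the centroid of △EFG]
   → A = (101/12, -19/6)
5. C_x = 11/2  [line -9/4·x + 27/2·y + -603/8 = 0 ∩ |CD|² = 3177/16]
6. C_y = 13/2  [line -9/4·x + 27/2·y + -603/8 = 0 ∩ |CD|² = 3177/16]
   → C = (11/2, 13/2)

A = (101/12, -19/6)
C = (11/2, 13/2)
D = (-29/4, 25/2)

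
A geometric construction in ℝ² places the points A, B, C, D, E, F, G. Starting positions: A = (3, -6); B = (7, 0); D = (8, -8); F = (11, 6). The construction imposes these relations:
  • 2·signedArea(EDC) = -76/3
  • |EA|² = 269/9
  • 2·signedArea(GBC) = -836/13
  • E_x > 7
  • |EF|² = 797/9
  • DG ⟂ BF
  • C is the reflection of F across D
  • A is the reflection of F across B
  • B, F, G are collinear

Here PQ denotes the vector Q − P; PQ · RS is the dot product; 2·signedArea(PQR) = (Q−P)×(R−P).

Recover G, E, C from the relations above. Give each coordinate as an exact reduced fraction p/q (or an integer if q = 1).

C = (5, -22)
E = (22/3, -8/3)
G = (47/13, -66/13)

1. G_x = 47/13  [B, F, G are collinear ∩ DG ⟂ BF]
2. G_y = -66/13  [B, F, G are collinear ∩ DG ⟂ BF]
   → G = (47/13, -66/13)
3. C_x = 5  [C is the reflection of F across D]
4. C_y = -22  [C is the reflection of F across D]
   → C = (5, -22)
5. E_x = 22/3  [line 14·x + -3·y + -332/3 = 0 ∩ |EA|² = 269/9]
6. E_y = -8/3  [line 14·x + -3·y + -332/3 = 0 ∩ |EA|² = 269/9]
   → E = (22/3, -8/3)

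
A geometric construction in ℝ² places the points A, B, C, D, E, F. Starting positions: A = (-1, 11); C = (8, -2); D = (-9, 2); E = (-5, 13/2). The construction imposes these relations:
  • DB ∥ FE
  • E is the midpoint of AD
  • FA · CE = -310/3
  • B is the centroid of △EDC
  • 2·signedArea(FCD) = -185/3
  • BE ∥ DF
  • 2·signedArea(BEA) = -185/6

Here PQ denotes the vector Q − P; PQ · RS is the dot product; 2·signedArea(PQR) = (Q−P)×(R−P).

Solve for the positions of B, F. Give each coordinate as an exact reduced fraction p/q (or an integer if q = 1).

B = (-2, 13/6)
F = (-12, 19/3)

1. B_x = -2  [B is the centroid of △EDC]
2. B_y = 13/6  [B is the centroid of △EDC]
   → B = (-2, 13/6)
3. F_x = -12  [DB ∥ FE ∩ BE ∥ DF]
4. F_y = 19/3  [DB ∥ FE ∩ BE ∥ DF]
   → F = (-12, 19/3)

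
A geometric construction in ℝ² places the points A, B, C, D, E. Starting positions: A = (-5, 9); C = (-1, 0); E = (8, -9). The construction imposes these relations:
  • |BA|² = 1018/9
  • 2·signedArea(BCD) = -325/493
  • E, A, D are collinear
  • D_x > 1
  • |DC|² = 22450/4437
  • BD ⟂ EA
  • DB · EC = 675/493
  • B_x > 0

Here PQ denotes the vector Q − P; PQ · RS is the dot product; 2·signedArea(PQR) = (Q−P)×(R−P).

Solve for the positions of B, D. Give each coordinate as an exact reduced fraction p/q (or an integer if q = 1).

1. D_x = 1796/1479  [line -18·x + -13·y + 27 = 0 ∩ |DC|² = 22450/4437]
2. D_y = 195/493  [line -18·x + -13·y + 27 = 0 ∩ |DC|² = 22450/4437]
   → D = (1796/1479, 195/493)
3. B_x = 2/3  [2·signedArea(BCD) = -325/493 ∩ BD ⟂ EA]
4. B_y = 0  [2·signedArea(BCD) = -325/493 ∩ BD ⟂ EA]
   → B = (2/3, 0)

B = (2/3, 0)
D = (1796/1479, 195/493)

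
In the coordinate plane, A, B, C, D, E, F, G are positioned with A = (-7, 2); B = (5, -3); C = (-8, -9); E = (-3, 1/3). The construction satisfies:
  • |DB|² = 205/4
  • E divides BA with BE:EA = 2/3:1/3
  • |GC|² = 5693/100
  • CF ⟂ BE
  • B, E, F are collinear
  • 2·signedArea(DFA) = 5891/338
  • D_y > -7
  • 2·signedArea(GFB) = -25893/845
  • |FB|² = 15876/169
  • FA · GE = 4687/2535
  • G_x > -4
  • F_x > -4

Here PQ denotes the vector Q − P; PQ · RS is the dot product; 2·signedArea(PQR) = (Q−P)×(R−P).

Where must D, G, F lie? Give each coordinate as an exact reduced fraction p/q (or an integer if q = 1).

D = (-3/2, -6)
F = (-667/169, 123/169)
G = (-37/10, -14/5)

1. F_x = -667/169  [B, E, F are collinear ∩ CF ⟂ BE]
2. F_y = 123/169  [B, E, F are collinear ∩ CF ⟂ BE]
   → F = (-667/169, 123/169)
3. D_x = -3/2  [line -215/169·x + -516/169·y + -6837/338 = 0 ∩ |DB|² = 205/4]
4. D_y = -6  [line -215/169·x + -516/169·y + -6837/338 = 0 ∩ |DB|² = 205/4]
   → D = (-3/2, -6)
5. G_x = -37/10  [2·signedArea(GFB) = -25893/845 ∩ FA · GE = 4687/2535]
6. G_y = -14/5  [2·signedArea(GFB) = -25893/845 ∩ FA · GE = 4687/2535]
   → G = (-37/10, -14/5)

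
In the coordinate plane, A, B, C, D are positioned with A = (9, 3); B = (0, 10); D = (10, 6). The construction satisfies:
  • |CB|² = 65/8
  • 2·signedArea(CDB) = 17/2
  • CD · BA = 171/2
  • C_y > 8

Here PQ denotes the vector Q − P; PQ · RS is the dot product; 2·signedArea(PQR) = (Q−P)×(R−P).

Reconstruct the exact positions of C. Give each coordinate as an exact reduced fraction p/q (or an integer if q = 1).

C = (9/4, 33/4)

1. C_x = 9/4  [2·signedArea(CDB) = 17/2 ∩ CD · BA = 171/2]
2. C_y = 33/4  [2·signedArea(CDB) = 17/2 ∩ CD · BA = 171/2]
   → C = (9/4, 33/4)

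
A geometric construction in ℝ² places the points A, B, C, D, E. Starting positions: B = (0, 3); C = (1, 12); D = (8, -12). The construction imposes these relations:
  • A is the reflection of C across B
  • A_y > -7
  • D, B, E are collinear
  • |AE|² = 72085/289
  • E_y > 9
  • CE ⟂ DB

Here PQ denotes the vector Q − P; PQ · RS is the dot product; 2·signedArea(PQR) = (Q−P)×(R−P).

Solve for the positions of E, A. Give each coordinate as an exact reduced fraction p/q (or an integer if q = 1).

A = (-1, -6)
E = (-1016/289, 2772/289)

1. E_x = -1016/289  [D, B, E are collinear ∩ CE ⟂ DB]
2. E_y = 2772/289  [D, B, E are collinear ∩ CE ⟂ DB]
   → E = (-1016/289, 2772/289)
3. A_x = -1  [A is the reflection of C across B]
4. A_y = -6  [A is the reflection of C across B]
   → A = (-1, -6)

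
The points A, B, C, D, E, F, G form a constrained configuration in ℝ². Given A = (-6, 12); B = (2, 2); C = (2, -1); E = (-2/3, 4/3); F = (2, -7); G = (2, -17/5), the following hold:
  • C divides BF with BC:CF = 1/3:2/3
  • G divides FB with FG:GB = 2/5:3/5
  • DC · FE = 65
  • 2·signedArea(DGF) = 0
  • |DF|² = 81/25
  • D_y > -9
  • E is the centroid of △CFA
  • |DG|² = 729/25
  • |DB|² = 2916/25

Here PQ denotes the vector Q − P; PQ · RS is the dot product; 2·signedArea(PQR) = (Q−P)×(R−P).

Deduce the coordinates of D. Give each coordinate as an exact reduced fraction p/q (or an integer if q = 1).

1. D_x = 2  [2·signedArea(DGF) = 0 ∩ DC · FE = 65]
2. D_y = -44/5  [2·signedArea(DGF) = 0 ∩ DC · FE = 65]
   → D = (2, -44/5)

D = (2, -44/5)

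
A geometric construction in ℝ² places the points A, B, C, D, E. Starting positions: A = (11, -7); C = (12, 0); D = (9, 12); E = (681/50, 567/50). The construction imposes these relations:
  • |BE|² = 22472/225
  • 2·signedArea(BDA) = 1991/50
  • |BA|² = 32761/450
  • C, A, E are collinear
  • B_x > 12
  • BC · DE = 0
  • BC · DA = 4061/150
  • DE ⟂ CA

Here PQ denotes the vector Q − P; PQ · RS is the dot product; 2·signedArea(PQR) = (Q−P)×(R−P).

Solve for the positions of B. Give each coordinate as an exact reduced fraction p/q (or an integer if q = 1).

B = (1831/150, 217/150)

1. B_x = 1831/150  [BC · DE = 0 ∩ BC · DA = 4061/150]
2. B_y = 217/150  [BC · DE = 0 ∩ BC · DA = 4061/150]
   → B = (1831/150, 217/150)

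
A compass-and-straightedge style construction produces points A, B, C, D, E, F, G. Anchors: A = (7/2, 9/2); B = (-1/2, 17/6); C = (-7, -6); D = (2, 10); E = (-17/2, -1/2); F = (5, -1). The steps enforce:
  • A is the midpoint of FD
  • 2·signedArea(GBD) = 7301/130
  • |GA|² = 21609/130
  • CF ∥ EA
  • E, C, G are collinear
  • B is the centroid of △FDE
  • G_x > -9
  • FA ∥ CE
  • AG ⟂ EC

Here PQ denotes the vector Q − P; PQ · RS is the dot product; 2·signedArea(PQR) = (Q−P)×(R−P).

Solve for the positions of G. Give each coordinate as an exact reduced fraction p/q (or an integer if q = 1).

1. G_x = -581/65  [E, C, G are collinear ∩ AG ⟂ EC]
2. G_y = 72/65  [E, C, G are collinear ∩ AG ⟂ EC]
   → G = (-581/65, 72/65)

G = (-581/65, 72/65)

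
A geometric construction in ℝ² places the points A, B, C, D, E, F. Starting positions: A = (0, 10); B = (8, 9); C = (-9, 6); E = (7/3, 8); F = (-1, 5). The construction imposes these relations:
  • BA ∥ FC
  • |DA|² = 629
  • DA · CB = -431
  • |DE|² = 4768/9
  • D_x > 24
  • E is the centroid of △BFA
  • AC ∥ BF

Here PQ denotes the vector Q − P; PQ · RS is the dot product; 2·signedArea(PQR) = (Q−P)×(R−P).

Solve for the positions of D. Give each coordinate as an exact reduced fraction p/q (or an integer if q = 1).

1. D_x = 25  [line -17·x + -3·y + 461 = 0 ∩ |DE|² = 4768/9]
2. D_y = 12  [line -17·x + -3·y + 461 = 0 ∩ |DE|² = 4768/9]
   → D = (25, 12)

D = (25, 12)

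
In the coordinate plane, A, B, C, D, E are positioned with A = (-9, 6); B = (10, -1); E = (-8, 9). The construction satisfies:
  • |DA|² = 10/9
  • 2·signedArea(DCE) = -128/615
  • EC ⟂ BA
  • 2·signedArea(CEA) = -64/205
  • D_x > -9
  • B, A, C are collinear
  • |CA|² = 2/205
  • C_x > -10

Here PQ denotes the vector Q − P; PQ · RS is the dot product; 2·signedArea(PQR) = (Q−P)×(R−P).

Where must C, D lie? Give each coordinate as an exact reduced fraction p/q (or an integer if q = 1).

C = (-1864/205, 1237/205)
D = (-26/3, 7)

1. C_x = -1864/205  [B, A, C are collinear ∩ EC ⟂ BA]
2. C_y = 1237/205  [B, A, C are collinear ∩ EC ⟂ BA]
   → C = (-1864/205, 1237/205)
3. D_x = -26/3  [line -608/205·x + 224/205·y + -20512/615 = 0 ∩ |DA|² = 10/9]
4. D_y = 7  [line -608/205·x + 224/205·y + -20512/615 = 0 ∩ |DA|² = 10/9]
   → D = (-26/3, 7)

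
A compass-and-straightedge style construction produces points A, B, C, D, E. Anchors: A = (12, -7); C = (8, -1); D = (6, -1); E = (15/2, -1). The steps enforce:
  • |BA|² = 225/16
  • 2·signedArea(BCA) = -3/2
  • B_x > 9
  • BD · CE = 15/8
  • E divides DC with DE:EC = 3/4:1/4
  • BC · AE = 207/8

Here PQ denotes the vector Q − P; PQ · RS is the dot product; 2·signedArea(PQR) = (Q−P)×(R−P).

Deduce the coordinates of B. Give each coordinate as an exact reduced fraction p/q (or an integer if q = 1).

1. B_x = 39/4  [BC · AE = 207/8 ∩ BD · CE = 15/8]
2. B_y = -4  [BC · AE = 207/8 ∩ BD · CE = 15/8]
   → B = (39/4, -4)

B = (39/4, -4)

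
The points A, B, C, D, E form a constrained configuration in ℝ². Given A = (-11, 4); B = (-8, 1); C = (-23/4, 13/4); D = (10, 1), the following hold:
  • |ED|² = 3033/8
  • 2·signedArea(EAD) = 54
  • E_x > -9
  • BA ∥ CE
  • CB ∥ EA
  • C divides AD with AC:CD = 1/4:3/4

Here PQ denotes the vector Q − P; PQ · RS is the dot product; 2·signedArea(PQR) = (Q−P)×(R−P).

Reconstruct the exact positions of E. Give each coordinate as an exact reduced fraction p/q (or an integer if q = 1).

1. E_x = -35/4  [CB ∥ EA ∩ BA ∥ CE]
2. E_y = 25/4  [CB ∥ EA ∩ BA ∥ CE]
   → E = (-35/4, 25/4)

E = (-35/4, 25/4)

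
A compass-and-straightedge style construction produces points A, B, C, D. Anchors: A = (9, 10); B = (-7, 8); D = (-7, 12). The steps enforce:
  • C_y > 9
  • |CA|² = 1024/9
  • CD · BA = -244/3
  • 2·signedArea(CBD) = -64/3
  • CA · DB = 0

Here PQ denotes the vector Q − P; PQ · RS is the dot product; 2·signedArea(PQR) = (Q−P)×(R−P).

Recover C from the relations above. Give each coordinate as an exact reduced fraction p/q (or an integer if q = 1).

1. C_x = -5/3  [CA · DB = 0 ∩ 2·signedArea(CBD) = -64/3]
2. C_y = 10  [CA · DB = 0 ∩ 2·signedArea(CBD) = -64/3]
   → C = (-5/3, 10)

C = (-5/3, 10)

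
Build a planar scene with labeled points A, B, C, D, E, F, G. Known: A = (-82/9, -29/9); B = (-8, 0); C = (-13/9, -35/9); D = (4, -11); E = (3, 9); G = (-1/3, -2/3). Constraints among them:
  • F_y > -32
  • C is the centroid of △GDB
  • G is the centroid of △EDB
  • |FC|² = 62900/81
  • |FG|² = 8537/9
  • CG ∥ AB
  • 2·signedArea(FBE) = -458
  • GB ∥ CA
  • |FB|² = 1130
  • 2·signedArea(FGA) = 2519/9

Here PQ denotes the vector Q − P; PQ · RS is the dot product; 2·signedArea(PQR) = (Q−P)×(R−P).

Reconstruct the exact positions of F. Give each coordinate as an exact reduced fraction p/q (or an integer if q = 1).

1. F_x = 5  [2·signedArea(FGA) = 2519/9 ∩ 2·signedArea(FBE) = -458]
2. F_y = -31  [2·signedArea(FGA) = 2519/9 ∩ 2·signedArea(FBE) = -458]
   → F = (5, -31)

F = (5, -31)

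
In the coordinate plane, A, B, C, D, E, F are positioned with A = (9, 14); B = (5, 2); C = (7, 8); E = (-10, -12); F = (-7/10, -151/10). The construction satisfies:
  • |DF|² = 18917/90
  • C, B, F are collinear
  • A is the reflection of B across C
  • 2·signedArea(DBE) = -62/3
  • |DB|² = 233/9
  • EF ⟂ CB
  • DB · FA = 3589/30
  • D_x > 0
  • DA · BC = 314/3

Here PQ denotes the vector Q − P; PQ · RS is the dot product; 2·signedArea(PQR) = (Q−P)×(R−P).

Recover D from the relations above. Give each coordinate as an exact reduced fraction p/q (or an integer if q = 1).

1. D_x = 2/3  [DB · FA = 3589/30 ∩ 2·signedArea(DBE) = -62/3]
2. D_y = -2/3  [DB · FA = 3589/30 ∩ 2·signedArea(DBE) = -62/3]
   → D = (2/3, -2/3)

D = (2/3, -2/3)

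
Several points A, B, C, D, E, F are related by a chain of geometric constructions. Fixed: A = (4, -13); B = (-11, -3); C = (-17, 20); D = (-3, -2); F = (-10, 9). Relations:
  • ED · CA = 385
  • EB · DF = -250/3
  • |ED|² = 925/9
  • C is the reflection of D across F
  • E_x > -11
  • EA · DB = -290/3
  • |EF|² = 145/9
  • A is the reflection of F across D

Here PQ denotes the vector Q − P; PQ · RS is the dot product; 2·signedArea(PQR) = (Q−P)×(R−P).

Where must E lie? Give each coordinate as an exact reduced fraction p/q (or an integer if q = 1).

1. E_x = -31/3  [EB · DF = -250/3 ∩ EA · DB = -290/3]
2. E_y = 5  [EB · DF = -250/3 ∩ EA · DB = -290/3]
   → E = (-31/3, 5)

E = (-31/3, 5)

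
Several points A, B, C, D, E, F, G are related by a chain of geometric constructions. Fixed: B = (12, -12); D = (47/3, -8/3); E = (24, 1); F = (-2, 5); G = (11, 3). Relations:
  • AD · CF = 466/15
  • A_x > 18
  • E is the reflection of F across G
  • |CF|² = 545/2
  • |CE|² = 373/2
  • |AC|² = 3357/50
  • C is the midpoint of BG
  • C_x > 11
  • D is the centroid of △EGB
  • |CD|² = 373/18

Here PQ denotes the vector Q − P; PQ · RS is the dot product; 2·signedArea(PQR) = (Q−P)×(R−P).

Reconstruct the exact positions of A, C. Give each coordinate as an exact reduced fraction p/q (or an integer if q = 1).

A = (19, -6/5)
C = (23/2, -9/2)

1. C_x = 23/2  [C is the midpoint of BG]
2. C_y = -9/2  [C is the midpoint of BG]
   → C = (23/2, -9/2)
3. A_x = 19  [line 27/2·x + -19/2·y + -2679/10 = 0 ∩ |AC|² = 3357/50]
4. A_y = -6/5  [line 27/2·x + -19/2·y + -2679/10 = 0 ∩ |AC|² = 3357/50]
   → A = (19, -6/5)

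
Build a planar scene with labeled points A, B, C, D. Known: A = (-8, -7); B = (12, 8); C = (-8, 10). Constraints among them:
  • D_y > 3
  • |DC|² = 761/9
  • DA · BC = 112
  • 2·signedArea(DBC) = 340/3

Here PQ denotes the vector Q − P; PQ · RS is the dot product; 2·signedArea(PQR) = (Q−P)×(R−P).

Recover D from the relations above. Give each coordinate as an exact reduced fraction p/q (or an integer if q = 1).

1. D_x = -4/3  [2·signedArea(DBC) = 340/3 ∩ DA · BC = 112]
2. D_y = 11/3  [2·signedArea(DBC) = 340/3 ∩ DA · BC = 112]
   → D = (-4/3, 11/3)

D = (-4/3, 11/3)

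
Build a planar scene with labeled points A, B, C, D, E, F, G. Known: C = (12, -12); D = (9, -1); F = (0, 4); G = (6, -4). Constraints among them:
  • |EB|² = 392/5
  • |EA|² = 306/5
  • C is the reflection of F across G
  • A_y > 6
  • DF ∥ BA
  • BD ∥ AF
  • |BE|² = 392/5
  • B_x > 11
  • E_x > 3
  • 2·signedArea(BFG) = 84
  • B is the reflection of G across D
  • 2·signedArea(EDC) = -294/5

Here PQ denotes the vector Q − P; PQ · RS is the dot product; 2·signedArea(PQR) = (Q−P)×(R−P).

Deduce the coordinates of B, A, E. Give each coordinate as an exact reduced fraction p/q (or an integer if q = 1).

1. B_x = 12  [B is the reflection of G across D]
2. B_y = 2  [B is the reflection of G across D]
   → B = (12, 2)
3. A_x = 3  [BD ∥ AF ∩ DF ∥ BA]
4. A_y = 7  [BD ∥ AF ∩ DF ∥ BA]
   → A = (3, 7)
5. E_x = 18/5  [line 11·x + 3·y + -186/5 = 0 ∩ |EA|² = 306/5]
6. E_y = -4/5  [line 11·x + 3·y + -186/5 = 0 ∩ |EA|² = 306/5]
   → E = (18/5, -4/5)

A = (3, 7)
B = (12, 2)
E = (18/5, -4/5)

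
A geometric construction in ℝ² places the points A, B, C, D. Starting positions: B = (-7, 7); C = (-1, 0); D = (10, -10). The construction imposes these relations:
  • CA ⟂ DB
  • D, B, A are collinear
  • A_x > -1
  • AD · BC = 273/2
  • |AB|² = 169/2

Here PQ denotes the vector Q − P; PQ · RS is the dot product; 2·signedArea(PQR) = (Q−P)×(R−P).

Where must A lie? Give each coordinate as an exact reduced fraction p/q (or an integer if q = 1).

1. A_x = -1/2  [D, B, A are collinear ∩ CA ⟂ DB]
2. A_y = 1/2  [D, B, A are collinear ∩ CA ⟂ DB]
   → A = (-1/2, 1/2)

A = (-1/2, 1/2)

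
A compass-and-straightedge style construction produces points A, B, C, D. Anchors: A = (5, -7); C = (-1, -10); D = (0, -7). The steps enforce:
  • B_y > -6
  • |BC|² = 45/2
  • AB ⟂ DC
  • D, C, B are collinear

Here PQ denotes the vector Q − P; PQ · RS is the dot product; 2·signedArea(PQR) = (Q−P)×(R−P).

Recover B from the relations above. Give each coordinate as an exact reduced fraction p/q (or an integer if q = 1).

1. B_x = 1/2  [D, C, B are collinear ∩ AB ⟂ DC]
2. B_y = -11/2  [D, C, B are collinear ∩ AB ⟂ DC]
   → B = (1/2, -11/2)

B = (1/2, -11/2)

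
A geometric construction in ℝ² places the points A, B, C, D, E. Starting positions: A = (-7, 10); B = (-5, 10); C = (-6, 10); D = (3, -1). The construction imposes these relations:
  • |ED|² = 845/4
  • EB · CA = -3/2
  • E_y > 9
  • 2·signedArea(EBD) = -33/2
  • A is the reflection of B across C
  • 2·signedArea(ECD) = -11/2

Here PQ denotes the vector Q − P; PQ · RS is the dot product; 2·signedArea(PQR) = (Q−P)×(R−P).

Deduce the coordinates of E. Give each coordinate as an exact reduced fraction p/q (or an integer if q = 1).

1. E_x = -13/2  [2·signedArea(ECD) = -11/2 ∩ 2·signedArea(EBD) = -33/2]
2. E_y = 10  [2·signedArea(ECD) = -11/2 ∩ 2·signedArea(EBD) = -33/2]
   → E = (-13/2, 10)

E = (-13/2, 10)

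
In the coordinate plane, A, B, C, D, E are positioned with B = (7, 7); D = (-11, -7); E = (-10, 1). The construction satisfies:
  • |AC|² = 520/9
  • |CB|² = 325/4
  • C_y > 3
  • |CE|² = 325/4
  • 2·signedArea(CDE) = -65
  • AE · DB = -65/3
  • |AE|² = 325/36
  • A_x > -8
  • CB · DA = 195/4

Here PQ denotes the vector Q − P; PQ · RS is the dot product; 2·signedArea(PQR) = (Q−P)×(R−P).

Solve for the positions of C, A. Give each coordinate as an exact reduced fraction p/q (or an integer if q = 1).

1. C_x = -3/2  [line -8·x + 1·y + -16 = 0 ∩ |CE|² = 325/4]
2. C_y = 4  [line -8·x + 1·y + -16 = 0 ∩ |CE|² = 325/4]
   → C = (-3/2, 4)
3. A_x = -15/2  [AE · DB = -65/3 ∩ CB · DA = 195/4]
4. A_y = -2/3  [AE · DB = -65/3 ∩ CB · DA = 195/4]
   → A = (-15/2, -2/3)

A = (-15/2, -2/3)
C = (-3/2, 4)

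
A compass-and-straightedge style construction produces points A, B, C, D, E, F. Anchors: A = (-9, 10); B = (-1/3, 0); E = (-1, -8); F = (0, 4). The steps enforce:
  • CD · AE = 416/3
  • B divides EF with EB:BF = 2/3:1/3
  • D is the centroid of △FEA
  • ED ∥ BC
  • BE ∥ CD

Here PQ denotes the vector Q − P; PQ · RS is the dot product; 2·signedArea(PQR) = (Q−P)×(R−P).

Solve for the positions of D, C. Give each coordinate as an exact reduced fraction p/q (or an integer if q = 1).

C = (-8/3, 10)
D = (-10/3, 2)

1. D_x = -10/3  [D is the centroid of △FEA]
2. D_y = 2  [D is the centroid of △FEA]
   → D = (-10/3, 2)
3. C_x = -8/3  [BE ∥ CD ∩ ED ∥ BC]
4. C_y = 10  [BE ∥ CD ∩ ED ∥ BC]
   → C = (-8/3, 10)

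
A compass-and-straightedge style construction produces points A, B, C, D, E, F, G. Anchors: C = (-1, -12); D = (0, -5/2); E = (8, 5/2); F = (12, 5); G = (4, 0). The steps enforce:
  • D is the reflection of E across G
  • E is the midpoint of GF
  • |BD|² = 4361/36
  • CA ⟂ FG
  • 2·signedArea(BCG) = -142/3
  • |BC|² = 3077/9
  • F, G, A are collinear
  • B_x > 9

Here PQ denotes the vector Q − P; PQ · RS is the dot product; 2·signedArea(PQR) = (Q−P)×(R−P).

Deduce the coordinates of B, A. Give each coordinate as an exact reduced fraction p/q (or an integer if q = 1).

1. B_x = 28/3  [line -12·x + 5·y + 286/3 = 0 ∩ |BD|² = 4361/36]
2. B_y = 10/3  [line -12·x + 5·y + 286/3 = 0 ∩ |BD|² = 4361/36]
   → B = (28/3, 10/3)
3. A_x = -444/89  [F, G, A are collinear ∩ CA ⟂ FG]
4. A_y = -500/89  [F, G, A are collinear ∩ CA ⟂ FG]
   → A = (-444/89, -500/89)

A = (-444/89, -500/89)
B = (28/3, 10/3)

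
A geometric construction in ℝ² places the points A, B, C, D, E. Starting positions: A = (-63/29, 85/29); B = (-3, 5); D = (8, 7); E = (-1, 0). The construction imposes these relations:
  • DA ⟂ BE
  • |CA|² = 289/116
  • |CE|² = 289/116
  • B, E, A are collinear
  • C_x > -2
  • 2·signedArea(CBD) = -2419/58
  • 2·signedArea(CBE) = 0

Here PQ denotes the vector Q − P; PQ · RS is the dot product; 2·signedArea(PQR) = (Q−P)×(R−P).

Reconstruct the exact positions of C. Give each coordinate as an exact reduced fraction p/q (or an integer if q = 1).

C = (-46/29, 85/58)

1. C_x = -46/29  [2·signedArea(CBE) = 0 ∩ 2·signedArea(CBD) = -2419/58]
2. C_y = 85/58  [2·signedArea(CBE) = 0 ∩ 2·signedArea(CBD) = -2419/58]
   → C = (-46/29, 85/58)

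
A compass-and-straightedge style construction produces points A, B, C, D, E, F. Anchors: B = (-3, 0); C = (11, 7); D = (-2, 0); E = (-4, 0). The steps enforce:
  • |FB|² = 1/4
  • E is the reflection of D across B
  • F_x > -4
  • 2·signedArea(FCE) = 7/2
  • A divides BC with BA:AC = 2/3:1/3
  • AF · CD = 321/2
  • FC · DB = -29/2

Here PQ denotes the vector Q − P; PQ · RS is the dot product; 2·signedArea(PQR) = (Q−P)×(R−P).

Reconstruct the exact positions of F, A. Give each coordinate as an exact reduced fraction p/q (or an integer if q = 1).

A = (19/3, 14/3)
F = (-7/2, 0)

1. F_x = -7/2  [FC · DB = -29/2 ∩ 2·signedArea(FCE) = 7/2]
2. F_y = 0  [FC · DB = -29/2 ∩ 2·signedArea(FCE) = 7/2]
   → F = (-7/2, 0)
3. A_x = 19/3  [A divides BC with BA:AC = 2/3:1/3]
4. A_y = 14/3  [A divides BC with BA:AC = 2/3:1/3]
   → A = (19/3, 14/3)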